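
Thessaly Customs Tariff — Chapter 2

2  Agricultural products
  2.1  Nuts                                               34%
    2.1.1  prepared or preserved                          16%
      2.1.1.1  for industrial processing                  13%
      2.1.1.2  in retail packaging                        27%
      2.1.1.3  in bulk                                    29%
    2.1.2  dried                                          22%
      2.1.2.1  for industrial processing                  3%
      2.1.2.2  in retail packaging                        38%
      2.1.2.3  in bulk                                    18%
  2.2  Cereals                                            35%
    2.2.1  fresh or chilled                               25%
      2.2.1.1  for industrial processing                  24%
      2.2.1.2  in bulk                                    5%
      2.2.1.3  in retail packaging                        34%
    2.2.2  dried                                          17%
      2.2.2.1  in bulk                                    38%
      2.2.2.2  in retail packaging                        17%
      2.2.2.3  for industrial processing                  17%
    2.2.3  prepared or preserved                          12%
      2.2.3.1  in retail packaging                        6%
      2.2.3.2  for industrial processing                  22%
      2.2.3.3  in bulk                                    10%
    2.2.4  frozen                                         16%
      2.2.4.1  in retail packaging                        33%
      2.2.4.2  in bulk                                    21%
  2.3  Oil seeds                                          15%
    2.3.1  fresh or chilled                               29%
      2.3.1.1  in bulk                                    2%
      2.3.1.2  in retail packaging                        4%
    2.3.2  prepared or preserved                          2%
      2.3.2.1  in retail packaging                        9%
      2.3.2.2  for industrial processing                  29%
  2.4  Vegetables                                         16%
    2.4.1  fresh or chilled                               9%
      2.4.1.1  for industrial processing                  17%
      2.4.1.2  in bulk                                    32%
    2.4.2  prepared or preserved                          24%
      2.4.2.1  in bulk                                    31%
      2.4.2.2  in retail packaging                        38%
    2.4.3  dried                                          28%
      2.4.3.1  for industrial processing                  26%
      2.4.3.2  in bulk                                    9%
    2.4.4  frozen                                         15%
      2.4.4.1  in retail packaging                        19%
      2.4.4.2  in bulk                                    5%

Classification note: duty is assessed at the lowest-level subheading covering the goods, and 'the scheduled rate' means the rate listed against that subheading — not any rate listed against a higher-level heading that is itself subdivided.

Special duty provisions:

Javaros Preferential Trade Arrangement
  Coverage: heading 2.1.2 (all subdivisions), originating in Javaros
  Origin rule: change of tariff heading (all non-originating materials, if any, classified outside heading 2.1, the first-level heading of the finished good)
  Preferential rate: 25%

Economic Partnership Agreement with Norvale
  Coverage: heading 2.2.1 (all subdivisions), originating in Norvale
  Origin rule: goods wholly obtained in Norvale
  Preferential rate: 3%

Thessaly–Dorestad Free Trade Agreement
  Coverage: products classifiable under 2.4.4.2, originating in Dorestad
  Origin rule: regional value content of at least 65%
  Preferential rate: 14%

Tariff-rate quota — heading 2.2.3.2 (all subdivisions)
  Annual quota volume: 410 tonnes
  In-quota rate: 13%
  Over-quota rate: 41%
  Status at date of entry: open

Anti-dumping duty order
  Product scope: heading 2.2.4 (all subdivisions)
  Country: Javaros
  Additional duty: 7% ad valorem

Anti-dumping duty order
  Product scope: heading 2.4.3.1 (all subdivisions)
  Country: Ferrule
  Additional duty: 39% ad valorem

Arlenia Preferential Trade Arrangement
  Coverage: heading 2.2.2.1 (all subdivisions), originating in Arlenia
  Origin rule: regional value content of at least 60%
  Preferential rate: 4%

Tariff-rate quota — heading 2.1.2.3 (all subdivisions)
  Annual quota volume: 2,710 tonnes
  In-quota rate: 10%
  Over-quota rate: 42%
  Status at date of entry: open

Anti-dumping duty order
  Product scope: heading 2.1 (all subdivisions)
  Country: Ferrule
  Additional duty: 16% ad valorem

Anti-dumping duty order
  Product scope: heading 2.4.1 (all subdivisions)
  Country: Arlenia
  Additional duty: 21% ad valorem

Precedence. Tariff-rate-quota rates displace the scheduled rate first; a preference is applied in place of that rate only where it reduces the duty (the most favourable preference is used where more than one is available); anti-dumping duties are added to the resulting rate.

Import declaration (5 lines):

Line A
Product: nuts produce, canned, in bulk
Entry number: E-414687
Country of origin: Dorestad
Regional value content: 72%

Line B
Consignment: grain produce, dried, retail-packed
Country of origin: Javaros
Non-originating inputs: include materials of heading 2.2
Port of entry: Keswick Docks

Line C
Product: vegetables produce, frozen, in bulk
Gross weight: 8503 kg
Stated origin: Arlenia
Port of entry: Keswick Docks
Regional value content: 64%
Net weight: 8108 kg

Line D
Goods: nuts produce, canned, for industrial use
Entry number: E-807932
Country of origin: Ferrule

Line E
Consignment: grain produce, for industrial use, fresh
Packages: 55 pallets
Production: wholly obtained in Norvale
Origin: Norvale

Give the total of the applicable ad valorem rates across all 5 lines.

83%

Line A: nuts → 2.1; canned → 2.1.1; in bulk → 2.1.1.3. Scheduled 29%. Dorestad agreement on 2.4.4.2: 2.1.1.3 not covered. → 29%.
Line B: grain → 2.2; dried → 2.2.2; retail-packed → 2.2.2.2. Scheduled 17%. Javaros agreement on 2.1.2: 2.2.2.2 not covered. → 17%.
Line C: vegetables → 2.4; frozen → 2.4.4; in bulk → 2.4.4.2. Scheduled 5%. Arlenia agreement on 2.2.2.1: 2.4.4.2 not covered. → 5%.
Line D: nuts → 2.1; canned → 2.1.1; for industrial use → 2.1.1.1. Scheduled 13%. anti-dumping (Ferrule, 2.1): +16%; total 13% + 16% = 29%. → 29%.
Line E: grain → 2.2; fresh → 2.2.1; for industrial use → 2.2.1.1. Scheduled 24%. Norvale agreement on 2.2.1: wholly obtained → 3% available; preferential 3%. → 3%.
Sum: 29% + 17% + 5% + 29% + 3% = 83%.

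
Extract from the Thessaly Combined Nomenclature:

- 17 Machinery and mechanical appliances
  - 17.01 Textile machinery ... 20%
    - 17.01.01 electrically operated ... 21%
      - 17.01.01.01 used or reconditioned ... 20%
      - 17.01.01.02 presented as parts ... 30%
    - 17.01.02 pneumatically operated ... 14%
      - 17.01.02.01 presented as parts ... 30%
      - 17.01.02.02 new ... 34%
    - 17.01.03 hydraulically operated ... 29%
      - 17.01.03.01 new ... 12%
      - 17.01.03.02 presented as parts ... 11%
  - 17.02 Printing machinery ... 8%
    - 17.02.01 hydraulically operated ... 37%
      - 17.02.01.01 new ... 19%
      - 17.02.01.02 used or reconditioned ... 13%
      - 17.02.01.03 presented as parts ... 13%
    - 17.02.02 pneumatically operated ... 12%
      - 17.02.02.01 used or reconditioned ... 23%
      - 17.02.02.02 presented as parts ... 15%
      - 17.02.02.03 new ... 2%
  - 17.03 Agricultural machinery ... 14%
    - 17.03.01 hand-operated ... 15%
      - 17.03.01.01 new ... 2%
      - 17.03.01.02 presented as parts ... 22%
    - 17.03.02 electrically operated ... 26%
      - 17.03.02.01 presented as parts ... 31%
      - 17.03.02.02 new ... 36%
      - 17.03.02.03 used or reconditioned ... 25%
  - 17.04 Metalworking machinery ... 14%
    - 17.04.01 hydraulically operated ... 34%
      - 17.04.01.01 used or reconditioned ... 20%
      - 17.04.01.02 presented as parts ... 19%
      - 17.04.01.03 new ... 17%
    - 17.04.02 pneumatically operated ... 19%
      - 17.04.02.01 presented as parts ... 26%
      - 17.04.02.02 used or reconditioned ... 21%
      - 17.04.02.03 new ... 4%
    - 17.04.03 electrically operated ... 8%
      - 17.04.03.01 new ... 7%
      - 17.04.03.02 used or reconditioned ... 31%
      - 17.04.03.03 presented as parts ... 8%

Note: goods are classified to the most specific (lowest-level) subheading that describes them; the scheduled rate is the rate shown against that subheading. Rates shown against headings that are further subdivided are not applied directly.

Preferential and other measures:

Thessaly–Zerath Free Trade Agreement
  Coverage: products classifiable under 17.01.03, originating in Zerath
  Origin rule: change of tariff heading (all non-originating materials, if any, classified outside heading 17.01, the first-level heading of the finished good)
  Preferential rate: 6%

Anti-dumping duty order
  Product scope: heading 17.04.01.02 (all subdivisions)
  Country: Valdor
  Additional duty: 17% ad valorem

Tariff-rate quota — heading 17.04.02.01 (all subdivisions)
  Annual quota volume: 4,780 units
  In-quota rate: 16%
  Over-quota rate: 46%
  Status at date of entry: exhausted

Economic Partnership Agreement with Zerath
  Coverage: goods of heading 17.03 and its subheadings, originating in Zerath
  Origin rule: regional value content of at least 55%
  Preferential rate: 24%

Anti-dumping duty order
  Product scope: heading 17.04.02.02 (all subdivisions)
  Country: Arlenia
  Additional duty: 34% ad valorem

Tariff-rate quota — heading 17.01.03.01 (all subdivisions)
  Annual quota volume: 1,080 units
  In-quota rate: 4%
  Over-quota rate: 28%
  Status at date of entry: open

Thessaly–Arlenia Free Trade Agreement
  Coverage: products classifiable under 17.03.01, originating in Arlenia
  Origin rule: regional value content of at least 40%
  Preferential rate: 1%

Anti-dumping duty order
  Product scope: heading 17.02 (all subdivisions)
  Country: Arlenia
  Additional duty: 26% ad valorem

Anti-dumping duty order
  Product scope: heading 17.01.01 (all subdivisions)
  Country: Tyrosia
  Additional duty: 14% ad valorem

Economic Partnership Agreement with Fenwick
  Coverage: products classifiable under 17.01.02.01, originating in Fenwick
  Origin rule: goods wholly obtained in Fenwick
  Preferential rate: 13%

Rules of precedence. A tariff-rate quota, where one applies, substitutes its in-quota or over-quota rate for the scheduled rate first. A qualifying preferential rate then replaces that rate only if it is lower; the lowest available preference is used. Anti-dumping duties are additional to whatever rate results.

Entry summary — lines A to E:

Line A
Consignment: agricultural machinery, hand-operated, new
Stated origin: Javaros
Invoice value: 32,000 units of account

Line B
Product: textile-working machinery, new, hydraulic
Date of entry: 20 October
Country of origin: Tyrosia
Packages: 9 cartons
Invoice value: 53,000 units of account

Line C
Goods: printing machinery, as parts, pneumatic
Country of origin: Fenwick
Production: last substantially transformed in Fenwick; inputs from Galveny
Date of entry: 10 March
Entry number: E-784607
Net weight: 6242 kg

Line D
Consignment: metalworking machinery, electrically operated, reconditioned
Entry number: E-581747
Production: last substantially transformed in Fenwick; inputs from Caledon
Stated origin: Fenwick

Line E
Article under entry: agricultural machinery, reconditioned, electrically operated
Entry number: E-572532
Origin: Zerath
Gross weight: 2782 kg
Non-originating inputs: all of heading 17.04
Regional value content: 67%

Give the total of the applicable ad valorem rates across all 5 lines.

Line A: agricultural → 17.03; hand-operated → 17.03.01; new → 17.03.01.01. Scheduled 2%. No special measure applies. → 2%.
Line B: textile-working → 17.01; hydraulic → 17.01.03; new → 17.01.03.01. Scheduled 12%. quota on 17.01.03.01 open → in-quota 4%. → 4%.
Line C: printing → 17.02; pneumatic → 17.02.02; as parts → 17.02.02.02. Scheduled 15%. Fenwick agreement on 17.01.02.01: 17.02.02.02 not covered. → 15%.
Line D: metalworking → 17.04; electrically operated → 17.04.03; reconditioned → 17.04.03.02. Scheduled 31%. Fenwick agreement on 17.01.02.01: 17.04.03.02 not covered. → 31%.
Line E: agricultural → 17.03; electrically operated → 17.03.02; reconditioned → 17.03.02.03. Scheduled 25%. Zerath agreement on 17.01.03: 17.03.02.03 not covered; Zerath agreement on 17.03: RVC ≥ 55% → 24% available; preferential 24%. → 24%.
Sum: 2% + 4% + 15% + 31% + 24% = 76%.

76%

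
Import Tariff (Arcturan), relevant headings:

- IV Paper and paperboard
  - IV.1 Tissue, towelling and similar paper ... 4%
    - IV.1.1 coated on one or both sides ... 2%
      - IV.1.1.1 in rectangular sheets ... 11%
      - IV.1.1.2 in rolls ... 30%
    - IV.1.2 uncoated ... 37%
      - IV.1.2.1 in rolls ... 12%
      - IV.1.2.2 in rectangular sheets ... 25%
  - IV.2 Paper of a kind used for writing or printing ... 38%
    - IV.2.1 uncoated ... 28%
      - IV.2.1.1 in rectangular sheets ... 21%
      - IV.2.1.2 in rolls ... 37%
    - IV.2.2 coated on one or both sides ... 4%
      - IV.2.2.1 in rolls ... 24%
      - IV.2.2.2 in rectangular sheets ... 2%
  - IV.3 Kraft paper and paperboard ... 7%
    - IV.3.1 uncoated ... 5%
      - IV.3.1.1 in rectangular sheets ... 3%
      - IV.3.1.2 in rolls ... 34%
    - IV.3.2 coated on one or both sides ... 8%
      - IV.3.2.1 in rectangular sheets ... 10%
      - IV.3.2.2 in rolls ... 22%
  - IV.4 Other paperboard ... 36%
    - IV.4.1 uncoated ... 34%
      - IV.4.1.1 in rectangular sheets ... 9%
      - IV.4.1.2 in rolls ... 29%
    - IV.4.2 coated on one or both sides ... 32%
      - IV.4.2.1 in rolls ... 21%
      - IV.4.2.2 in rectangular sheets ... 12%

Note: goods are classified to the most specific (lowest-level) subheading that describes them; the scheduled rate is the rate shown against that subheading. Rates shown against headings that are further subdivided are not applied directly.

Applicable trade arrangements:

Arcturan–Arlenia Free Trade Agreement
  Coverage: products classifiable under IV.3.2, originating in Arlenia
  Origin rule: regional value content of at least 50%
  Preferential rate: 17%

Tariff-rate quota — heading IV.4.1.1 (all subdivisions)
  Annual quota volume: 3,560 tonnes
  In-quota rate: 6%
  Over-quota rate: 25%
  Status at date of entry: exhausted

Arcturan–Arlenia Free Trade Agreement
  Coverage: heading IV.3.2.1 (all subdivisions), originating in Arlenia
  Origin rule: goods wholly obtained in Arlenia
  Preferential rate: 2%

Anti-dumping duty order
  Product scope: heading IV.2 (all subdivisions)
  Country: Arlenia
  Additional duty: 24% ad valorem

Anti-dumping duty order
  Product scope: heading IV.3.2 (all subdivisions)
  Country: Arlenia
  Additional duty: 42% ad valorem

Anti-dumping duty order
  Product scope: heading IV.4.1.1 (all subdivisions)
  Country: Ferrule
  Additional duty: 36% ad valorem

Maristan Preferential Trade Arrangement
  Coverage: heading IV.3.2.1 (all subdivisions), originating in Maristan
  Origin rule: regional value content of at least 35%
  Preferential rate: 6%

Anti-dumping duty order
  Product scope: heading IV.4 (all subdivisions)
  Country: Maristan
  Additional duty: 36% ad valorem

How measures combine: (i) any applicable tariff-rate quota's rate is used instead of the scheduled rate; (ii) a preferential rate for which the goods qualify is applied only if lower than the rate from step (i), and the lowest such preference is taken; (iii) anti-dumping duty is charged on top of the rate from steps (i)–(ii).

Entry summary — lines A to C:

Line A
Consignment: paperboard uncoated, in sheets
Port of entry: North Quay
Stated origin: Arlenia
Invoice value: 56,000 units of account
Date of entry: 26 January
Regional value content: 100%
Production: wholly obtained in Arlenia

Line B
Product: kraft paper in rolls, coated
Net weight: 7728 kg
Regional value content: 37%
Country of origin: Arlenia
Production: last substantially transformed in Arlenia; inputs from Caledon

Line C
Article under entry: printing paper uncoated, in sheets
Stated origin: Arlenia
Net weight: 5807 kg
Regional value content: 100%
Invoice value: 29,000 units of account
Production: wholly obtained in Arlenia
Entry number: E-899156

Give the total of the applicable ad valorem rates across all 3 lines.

Line A: paperboard → IV.4; uncoated → IV.4.1; in sheets → IV.4.1.1. Scheduled 9%. quota on IV.4.1.1 exhausted → over-quota 25%; Arlenia agreement on IV.3.2: IV.4.1.1 not covered; Arlenia agreement on IV.3.2.1: IV.4.1.1 not covered. → 25%.
Line B: kraft paper → IV.3; coated → IV.3.2; in rolls → IV.3.2.2. Scheduled 22%. Arlenia agreement on IV.3.2: RVC < 50%; Arlenia agreement on IV.3.2.1: IV.3.2.2 not covered; anti-dumping (Arlenia, IV.3.2): +42%; total 22% + 42% = 64%. → 64%.
Line C: printing paper → IV.2; uncoated → IV.2.1; in sheets → IV.2.1.1. Scheduled 21%. Arlenia agreement on IV.3.2: IV.2.1.1 not covered; Arlenia agreement on IV.3.2.1: IV.2.1.1 not covered; anti-dumping (Arlenia, IV.2): +24%; total 21% + 24% = 45%. → 45%.
Sum: 25% + 64% + 45% = 134%.

134%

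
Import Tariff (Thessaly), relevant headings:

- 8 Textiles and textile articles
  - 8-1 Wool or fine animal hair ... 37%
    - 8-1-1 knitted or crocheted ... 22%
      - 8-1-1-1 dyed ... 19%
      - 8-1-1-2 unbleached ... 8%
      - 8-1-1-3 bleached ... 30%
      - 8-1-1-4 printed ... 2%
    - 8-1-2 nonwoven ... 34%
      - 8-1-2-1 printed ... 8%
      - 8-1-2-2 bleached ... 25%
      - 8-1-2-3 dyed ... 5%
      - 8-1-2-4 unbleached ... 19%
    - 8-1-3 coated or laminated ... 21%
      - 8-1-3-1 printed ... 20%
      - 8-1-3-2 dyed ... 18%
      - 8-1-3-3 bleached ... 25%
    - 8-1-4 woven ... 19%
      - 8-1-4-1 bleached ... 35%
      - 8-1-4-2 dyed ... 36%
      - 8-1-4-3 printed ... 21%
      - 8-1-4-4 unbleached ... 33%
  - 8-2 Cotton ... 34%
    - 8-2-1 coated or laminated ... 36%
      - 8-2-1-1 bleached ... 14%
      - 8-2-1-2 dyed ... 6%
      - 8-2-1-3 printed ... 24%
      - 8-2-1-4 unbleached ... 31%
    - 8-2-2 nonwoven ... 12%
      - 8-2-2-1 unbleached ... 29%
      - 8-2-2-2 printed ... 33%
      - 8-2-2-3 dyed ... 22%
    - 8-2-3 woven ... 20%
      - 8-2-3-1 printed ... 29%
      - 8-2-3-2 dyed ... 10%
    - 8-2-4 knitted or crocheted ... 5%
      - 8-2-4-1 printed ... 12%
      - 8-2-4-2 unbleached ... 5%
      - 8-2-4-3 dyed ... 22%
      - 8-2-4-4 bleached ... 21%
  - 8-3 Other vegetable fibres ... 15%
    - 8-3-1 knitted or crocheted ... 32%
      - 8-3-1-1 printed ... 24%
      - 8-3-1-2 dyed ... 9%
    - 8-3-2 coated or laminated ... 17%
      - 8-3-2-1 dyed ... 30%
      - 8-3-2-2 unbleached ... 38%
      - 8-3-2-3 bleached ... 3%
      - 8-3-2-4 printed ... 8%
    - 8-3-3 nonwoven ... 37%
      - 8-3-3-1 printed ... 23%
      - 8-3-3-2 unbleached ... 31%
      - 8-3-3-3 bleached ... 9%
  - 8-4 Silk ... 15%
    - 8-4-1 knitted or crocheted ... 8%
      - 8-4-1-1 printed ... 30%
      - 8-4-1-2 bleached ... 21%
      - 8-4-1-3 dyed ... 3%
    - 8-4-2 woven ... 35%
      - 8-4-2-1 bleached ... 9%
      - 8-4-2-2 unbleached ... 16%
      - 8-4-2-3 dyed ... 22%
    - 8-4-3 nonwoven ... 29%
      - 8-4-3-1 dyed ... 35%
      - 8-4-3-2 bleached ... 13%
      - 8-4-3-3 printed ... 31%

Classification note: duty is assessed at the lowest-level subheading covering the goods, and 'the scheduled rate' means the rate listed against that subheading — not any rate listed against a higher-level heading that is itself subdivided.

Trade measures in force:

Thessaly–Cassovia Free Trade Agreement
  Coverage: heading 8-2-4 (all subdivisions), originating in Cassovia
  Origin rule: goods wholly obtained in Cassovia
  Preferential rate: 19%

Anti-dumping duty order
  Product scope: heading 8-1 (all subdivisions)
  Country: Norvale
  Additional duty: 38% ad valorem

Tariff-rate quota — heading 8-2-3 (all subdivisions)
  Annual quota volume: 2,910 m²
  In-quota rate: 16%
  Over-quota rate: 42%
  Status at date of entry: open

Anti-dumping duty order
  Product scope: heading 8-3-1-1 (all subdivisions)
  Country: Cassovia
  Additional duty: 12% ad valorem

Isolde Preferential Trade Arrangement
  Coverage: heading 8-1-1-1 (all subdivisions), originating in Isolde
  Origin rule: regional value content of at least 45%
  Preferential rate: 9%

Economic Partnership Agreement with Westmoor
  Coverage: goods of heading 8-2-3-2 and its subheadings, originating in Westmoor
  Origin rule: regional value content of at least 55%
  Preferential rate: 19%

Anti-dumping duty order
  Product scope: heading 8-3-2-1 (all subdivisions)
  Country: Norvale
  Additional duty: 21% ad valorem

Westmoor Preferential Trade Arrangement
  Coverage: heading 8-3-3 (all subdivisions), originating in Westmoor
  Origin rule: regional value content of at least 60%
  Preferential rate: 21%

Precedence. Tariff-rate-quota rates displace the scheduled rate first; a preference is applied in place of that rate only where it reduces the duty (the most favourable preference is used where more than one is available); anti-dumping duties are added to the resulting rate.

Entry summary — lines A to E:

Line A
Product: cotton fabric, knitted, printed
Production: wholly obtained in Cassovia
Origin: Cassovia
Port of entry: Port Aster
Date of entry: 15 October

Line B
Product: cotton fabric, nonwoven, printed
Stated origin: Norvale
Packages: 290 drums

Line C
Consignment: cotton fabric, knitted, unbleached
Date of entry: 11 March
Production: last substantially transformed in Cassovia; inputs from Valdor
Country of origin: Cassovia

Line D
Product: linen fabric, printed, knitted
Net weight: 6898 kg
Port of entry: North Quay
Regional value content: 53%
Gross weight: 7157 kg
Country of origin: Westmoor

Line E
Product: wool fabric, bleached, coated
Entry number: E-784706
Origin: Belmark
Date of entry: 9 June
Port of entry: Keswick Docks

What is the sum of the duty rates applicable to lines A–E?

99%

Line A: cotton → 8-2; knitted → 8-2-4; printed → 8-2-4-1. Scheduled 12%. Cassovia agreement on 8-2-4: wholly obtained → 19% available; preference 19% not lower than 12% → no reduction. → 12%.
Line B: cotton → 8-2; nonwoven → 8-2-2; printed → 8-2-2-2. Scheduled 33%. No special measure applies. → 33%.
Line C: cotton → 8-2; knitted → 8-2-4; unbleached → 8-2-4-2. Scheduled 5%. Cassovia agreement on 8-2-4: not wholly obtained. → 5%.
Line D: linen → 8-3; knitted → 8-3-1; printed → 8-3-1-1. Scheduled 24%. Westmoor agreement on 8-2-3-2: 8-3-1-1 not covered; Westmoor agreement on 8-3-3: 8-3-1-1 not covered. → 24%.
Line E: wool → 8-1; coated → 8-1-3; bleached → 8-1-3-3. Scheduled 25%. No special measure applies. → 25%.
Sum: 12% + 33% + 5% + 24% + 25% = 99%.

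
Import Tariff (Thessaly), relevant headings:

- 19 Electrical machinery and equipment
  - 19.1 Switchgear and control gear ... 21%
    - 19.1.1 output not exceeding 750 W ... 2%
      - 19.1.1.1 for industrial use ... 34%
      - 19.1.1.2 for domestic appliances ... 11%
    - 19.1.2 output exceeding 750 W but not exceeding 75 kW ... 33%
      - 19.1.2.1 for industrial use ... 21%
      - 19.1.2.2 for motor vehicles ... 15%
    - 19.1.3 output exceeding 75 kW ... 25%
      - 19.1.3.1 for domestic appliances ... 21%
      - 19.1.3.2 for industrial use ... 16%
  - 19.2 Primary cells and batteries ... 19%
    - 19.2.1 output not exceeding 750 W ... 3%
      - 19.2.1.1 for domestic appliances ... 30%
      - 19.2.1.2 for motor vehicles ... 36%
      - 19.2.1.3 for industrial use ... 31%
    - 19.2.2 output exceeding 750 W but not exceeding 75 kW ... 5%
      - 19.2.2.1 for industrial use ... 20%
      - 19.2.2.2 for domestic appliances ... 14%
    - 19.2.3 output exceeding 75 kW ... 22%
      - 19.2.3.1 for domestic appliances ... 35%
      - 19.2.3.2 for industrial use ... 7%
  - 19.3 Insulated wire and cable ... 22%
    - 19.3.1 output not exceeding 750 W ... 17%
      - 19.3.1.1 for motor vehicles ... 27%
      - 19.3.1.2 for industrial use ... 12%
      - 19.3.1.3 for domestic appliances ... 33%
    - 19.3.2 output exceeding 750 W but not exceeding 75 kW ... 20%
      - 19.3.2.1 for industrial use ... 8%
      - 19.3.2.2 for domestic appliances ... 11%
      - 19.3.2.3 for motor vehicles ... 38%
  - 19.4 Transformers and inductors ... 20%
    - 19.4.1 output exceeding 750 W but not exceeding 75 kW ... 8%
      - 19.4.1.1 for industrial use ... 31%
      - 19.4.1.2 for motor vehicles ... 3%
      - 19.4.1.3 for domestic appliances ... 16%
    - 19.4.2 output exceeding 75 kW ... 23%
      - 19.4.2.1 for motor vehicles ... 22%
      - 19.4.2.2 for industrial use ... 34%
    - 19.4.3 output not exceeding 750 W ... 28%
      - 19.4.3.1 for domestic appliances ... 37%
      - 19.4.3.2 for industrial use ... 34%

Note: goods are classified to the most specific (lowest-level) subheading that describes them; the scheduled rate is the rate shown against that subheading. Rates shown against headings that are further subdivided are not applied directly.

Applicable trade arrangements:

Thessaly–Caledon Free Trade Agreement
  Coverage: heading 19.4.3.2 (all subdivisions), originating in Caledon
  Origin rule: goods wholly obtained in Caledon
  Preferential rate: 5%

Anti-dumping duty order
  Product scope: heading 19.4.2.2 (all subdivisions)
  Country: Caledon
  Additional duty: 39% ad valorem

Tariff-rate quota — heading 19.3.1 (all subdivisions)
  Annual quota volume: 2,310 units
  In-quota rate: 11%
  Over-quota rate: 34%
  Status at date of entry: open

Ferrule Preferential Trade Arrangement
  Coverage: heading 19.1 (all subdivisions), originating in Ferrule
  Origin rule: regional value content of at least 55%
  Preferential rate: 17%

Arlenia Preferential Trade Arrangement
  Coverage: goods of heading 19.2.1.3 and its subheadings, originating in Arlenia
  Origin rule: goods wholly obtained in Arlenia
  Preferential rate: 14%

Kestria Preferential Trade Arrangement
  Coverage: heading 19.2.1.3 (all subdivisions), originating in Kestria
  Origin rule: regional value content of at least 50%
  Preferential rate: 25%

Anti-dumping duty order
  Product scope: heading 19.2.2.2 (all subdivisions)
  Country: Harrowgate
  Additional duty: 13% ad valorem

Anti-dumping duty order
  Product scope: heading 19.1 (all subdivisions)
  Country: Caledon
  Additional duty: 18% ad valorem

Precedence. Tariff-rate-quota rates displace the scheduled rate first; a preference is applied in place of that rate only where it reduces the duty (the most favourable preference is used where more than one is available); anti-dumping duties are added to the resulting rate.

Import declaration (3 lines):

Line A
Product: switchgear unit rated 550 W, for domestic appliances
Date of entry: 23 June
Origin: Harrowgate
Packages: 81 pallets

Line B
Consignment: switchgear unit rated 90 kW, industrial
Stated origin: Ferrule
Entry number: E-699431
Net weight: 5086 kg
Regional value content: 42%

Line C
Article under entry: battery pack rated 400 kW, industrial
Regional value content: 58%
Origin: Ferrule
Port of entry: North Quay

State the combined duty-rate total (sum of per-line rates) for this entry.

Line A: switchgear unit → 19.1; rated 550 W → 19.1.1; for domestic appliances → 19.1.1.2. Scheduled 11%. No special measure applies. → 11%.
Line B: switchgear unit → 19.1; rated 90 kW → 19.1.3; industrial → 19.1.3.2. Scheduled 16%. Ferrule agreement on 19.1: RVC < 55%. → 16%.
Line C: battery pack → 19.2; rated 400 kW → 19.2.3; industrial → 19.2.3.2. Scheduled 7%. Ferrule agreement on 19.1: 19.2.3.2 not covered. → 7%.
Sum: 11% + 16% + 7% = 34%.

34%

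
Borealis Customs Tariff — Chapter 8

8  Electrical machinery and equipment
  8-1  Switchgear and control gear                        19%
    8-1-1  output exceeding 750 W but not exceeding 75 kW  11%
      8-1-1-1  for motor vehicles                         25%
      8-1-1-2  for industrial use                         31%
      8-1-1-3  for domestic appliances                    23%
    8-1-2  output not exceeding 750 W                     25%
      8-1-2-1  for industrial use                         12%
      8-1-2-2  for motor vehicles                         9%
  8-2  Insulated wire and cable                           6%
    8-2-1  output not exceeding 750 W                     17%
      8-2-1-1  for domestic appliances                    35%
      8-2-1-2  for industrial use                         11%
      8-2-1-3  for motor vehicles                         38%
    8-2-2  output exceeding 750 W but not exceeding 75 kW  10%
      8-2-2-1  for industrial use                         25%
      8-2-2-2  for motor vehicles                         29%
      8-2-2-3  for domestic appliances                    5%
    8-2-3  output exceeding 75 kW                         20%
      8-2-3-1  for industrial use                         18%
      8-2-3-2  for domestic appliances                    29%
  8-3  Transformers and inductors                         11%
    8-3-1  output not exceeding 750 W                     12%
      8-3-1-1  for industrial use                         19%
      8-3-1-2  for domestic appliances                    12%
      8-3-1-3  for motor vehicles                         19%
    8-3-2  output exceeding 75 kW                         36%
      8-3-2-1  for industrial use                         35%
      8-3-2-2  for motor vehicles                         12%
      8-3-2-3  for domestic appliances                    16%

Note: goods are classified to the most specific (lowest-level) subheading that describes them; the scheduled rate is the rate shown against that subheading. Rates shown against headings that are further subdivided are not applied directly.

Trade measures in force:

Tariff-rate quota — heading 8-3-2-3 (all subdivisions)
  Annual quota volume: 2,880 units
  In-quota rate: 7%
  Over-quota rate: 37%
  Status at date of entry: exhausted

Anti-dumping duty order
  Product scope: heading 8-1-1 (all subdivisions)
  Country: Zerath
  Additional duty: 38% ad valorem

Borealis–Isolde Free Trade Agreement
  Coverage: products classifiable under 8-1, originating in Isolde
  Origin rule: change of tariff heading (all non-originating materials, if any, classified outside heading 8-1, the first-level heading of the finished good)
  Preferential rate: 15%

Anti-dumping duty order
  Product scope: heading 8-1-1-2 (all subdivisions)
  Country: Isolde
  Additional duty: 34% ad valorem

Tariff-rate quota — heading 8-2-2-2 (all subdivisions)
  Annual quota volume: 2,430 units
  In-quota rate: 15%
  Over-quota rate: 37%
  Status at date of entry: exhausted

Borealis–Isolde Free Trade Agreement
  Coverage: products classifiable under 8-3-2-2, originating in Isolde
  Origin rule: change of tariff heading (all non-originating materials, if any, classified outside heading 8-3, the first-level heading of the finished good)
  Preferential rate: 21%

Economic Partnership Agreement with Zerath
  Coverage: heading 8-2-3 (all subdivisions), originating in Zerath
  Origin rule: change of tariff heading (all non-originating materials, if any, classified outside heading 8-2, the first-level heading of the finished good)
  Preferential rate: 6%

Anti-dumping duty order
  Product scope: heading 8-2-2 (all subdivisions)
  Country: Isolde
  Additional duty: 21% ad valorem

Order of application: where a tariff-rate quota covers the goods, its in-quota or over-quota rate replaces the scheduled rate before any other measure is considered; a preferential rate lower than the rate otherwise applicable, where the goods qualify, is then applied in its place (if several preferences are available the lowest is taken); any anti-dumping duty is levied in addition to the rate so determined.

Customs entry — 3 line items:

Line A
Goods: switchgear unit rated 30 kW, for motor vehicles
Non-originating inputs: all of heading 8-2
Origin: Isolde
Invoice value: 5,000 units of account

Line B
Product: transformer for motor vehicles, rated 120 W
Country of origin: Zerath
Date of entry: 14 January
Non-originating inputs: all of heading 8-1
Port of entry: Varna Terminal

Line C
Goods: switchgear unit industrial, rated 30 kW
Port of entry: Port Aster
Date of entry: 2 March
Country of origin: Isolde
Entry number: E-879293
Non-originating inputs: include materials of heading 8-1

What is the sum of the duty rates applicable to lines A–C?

Line A: switchgear unit → 8-1; rated 30 kW → 8-1-1; for motor vehicles → 8-1-1-1. Scheduled 25%. Isolde agreement on 8-1: CTH met → 15% available; Isolde agreement on 8-3-2-2: 8-1-1-1 not covered; preferential 15%. → 15%.
Line B: transformer → 8-3; rated 120 W → 8-3-1; for motor vehicles → 8-3-1-3. Scheduled 19%. Zerath agreement on 8-2-3: 8-3-1-3 not covered. → 19%.
Line C: switchgear unit → 8-1; rated 30 kW → 8-1-1; industrial → 8-1-1-2. Scheduled 31%. Isolde agreement on 8-1: CTH not met; Isolde agreement on 8-3-2-2: 8-1-1-2 not covered; anti-dumping (Isolde, 8-1-1-2): +34%; total 31% + 34% = 65%. → 65%.
Sum: 15% + 19% + 65% = 99%.

99%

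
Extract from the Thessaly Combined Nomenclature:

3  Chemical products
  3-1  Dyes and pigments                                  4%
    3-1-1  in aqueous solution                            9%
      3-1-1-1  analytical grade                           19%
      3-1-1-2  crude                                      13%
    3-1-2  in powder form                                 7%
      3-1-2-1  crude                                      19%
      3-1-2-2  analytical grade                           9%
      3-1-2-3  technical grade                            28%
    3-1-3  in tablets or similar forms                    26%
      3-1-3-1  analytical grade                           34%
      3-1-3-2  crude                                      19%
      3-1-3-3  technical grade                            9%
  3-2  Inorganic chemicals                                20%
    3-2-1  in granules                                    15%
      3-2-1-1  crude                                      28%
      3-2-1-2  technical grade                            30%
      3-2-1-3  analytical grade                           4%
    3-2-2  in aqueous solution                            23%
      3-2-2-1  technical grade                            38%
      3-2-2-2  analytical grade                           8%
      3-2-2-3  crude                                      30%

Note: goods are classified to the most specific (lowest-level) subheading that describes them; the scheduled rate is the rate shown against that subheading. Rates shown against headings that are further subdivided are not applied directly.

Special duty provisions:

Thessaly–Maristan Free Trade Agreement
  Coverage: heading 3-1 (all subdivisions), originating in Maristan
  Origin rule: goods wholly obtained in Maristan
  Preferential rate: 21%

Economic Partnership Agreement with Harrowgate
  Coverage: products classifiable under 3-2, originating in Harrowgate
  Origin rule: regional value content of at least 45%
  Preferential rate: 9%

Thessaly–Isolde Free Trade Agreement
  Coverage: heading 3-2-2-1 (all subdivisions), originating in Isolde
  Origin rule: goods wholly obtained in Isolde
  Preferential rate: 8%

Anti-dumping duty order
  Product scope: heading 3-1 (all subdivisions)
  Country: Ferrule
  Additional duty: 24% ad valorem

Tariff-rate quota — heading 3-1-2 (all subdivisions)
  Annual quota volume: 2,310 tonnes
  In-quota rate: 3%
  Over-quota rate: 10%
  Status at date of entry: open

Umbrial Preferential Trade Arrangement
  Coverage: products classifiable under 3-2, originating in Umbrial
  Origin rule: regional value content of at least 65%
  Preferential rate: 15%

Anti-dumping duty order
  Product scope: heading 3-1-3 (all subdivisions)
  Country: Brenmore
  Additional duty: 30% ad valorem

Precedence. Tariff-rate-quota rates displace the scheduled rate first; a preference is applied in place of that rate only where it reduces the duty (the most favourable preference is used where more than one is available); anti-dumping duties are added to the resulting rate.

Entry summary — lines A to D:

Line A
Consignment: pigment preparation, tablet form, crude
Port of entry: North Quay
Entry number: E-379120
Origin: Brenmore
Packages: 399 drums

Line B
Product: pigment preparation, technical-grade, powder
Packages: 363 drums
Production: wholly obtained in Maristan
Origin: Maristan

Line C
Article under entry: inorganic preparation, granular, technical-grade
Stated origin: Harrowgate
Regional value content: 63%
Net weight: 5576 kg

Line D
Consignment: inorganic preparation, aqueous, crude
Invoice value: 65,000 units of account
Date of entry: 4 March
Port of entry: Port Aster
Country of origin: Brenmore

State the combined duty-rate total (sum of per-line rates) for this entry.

Line A: pigment → 3-1; tablet form → 3-1-3; crude → 3-1-3-2. Scheduled 19%. anti-dumping (Brenmore, 3-1-3): +30%; total 19% + 30% = 49%. → 49%.
Line B: pigment → 3-1; powder → 3-1-2; technical-grade → 3-1-2-3. Scheduled 28%. quota on 3-1-2 open → in-quota 3%; Maristan agreement on 3-1: wholly obtained → 21% available; preference 21% not lower than 3% → no reduction. → 3%.
Line C: inorganic → 3-2; granular → 3-2-1; technical-grade → 3-2-1-2. Scheduled 30%. Harrowgate agreement on 3-2: RVC ≥ 45% → 9% available; preferential 9%. → 9%.
Line D: inorganic → 3-2; aqueous → 3-2-2; crude → 3-2-2-3. Scheduled 30%. No special measure applies. → 30%.
Sum: 49% + 3% + 9% + 30% = 91%.

91%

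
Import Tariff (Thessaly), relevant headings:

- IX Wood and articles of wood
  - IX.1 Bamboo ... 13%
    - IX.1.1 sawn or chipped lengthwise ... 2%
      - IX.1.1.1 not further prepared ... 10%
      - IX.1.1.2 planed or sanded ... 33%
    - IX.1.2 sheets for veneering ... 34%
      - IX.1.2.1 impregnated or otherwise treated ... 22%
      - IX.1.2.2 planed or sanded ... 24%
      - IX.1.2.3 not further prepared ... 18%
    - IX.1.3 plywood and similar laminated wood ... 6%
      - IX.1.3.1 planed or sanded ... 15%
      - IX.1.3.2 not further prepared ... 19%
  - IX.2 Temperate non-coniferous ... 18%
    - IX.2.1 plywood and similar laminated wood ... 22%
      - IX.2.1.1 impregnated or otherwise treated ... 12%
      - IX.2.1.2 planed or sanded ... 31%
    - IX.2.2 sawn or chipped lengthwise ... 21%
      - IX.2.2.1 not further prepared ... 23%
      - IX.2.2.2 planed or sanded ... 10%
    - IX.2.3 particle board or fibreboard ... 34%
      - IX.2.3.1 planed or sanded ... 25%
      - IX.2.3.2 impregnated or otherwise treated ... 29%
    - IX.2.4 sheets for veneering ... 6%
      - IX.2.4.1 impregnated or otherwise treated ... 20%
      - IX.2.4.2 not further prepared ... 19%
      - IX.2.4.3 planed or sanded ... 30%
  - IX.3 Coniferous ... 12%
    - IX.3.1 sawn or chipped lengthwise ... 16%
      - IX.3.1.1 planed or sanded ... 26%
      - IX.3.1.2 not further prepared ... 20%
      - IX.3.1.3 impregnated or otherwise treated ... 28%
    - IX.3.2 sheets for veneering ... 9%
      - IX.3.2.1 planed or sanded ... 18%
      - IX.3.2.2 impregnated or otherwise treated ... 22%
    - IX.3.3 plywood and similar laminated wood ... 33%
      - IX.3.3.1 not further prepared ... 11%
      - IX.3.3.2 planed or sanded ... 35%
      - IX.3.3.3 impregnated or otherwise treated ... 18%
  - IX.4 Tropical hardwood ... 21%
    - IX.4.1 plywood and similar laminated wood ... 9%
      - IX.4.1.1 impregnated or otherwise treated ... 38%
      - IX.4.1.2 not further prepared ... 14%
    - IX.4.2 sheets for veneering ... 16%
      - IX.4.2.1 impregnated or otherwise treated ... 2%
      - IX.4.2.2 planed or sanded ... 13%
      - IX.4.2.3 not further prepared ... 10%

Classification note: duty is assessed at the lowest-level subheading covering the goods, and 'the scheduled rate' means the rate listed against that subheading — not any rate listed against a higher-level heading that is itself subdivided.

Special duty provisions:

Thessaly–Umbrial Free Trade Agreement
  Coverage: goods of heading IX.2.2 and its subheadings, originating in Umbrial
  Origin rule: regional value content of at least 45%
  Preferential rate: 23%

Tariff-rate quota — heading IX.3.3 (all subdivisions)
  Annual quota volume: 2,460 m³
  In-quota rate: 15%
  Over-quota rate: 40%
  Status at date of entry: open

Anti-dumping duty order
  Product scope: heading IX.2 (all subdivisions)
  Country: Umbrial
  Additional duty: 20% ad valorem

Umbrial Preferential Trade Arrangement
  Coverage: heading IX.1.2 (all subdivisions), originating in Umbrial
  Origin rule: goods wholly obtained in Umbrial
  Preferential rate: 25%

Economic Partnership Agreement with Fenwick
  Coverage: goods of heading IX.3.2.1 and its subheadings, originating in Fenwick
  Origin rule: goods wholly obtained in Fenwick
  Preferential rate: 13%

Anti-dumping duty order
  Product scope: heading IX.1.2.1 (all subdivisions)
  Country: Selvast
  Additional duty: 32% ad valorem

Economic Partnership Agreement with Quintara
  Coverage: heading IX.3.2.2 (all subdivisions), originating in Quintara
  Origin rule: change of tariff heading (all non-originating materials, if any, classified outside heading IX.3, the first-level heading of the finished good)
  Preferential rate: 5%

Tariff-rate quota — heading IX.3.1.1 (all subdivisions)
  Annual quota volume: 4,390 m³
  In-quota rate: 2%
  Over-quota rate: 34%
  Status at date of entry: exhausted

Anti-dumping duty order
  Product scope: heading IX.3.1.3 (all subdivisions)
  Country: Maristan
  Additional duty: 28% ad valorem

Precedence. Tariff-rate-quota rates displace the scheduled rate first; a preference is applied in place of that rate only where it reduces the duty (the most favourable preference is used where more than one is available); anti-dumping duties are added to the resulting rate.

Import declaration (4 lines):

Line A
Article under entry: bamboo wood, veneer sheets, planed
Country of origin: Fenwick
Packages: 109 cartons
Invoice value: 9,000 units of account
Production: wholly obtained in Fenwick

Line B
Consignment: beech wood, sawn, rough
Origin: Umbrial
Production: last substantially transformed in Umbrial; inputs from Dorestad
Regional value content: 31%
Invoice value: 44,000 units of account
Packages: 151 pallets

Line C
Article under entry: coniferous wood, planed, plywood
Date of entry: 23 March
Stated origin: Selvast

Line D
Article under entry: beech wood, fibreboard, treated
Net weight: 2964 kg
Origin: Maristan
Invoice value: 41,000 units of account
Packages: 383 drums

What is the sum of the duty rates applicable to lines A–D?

111%

Line A: bamboo → IX.1; veneer sheets → IX.1.2; planed → IX.1.2.2. Scheduled 24%. Fenwick agreement on IX.3.2.1: IX.1.2.2 not covered. → 24%.
Line B: beech → IX.2; sawn → IX.2.2; rough → IX.2.2.1. Scheduled 23%. Umbrial agreement on IX.2.2: RVC < 45%; Umbrial agreement on IX.1.2: IX.2.2.1 not covered; anti-dumping (Umbrial, IX.2): +20%; total 23% + 20% = 43%. → 43%.
Line C: coniferous → IX.3; plywood → IX.3.3; planed → IX.3.3.2. Scheduled 35%. quota on IX.3.3 open → in-quota 15%. → 15%.
Line D: beech → IX.2; fibreboard → IX.2.3; treated → IX.2.3.2. Scheduled 29%. No special measure applies. → 29%.
Sum: 24% + 43% + 15% + 29% = 111%.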